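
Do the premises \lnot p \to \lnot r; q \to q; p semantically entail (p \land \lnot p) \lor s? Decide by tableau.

Initial set: {T (\lnot p \to \lnot r); T (q \to q); T p; F ((p \land \lnot p) \lor s)}.
F ((p \land \lnot p) \lor s): α-rule — add F (p \land \lnot p), F s.
T (\lnot p \to \lnot r): β-rule — branch into F \lnot p  //  T \lnot r.
  branch 1 (add F \lnot p):
    T (q \to q): β-rule — branch into F q  //  T q.
      branch 1.1 (add F q):
        F (p \land \lnot p): β-rule — branch into F p  //  F \lnot p.
          branch 1.1.1 (add F p):
            × closes — contains both p and \lnot p.
          branch 1.1.2 (add F \lnot p):
            ○ open, literals {p=1, q=0, s=0}.
      branch 1.2 (add T q):
        F (p \land \lnot p): β-rule — branch into F p  //  F \lnot p.
          branch 1.2.1 (add F p):
            × closes — contains both p and \lnot p.
          branch 1.2.2 (add F \lnot p):
            ○ open, literals {p=1, q=1, s=0}.
  branch 2 (add T \lnot r):
    T (q \to q): β-rule — branch into F q  //  T q.
      branch 2.1 (add F q):
        F (p \land \lnot p): β-rule — branch into F p  //  F \lnot p.
          branch 2.1.1 (add F p):
            × closes — contains both p and \lnot p.
          branch 2.1.2 (add F \lnot p):
            ○ open, literals {p=1, q=0, r=0, s=0}.
      branch 2.2 (add T q):
        F (p \land \lnot p): β-rule — branch into F p  //  F \lnot p.
          branch 2.2.1 (add F p):
            × closes — contains both p and \lnot p.
          branch 2.2.2 (add F \lnot p):
            ○ open, literals {p=1, q=1, r=0, s=0}.
4 branches closed, 4 open.
An open branch gives a countermodel: p=1, q=0, s=0 (unmentioned atoms arbitrary); the premises hold there but the conclusion fails.

No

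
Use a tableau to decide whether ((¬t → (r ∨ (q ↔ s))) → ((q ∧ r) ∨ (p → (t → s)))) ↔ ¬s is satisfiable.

Satisfiable

Initial set: {(((¬t → (r ∨ (q ↔ s))) → ((q ∧ r) ∨ (p → (t → s)))) ↔ ¬s)}.
(((¬t → (r ∨ (q ↔ s))) → ((q ∧ r) ∨ (p → (t → s)))) ↔ ¬s): β-rule — branch into ((¬t → (r ∨ (q ↔ s))) → ((q ∧ r) ∨ (p → (t → s)))), ¬s  //  ¬((¬t → (r ∨ (q ↔ s))) → ((q ∧ r) ∨ (p → (t → s)))), ¬¬s.
  branch 1 (add ((¬t → (r ∨ (q ↔ s))) → ((q ∧ r) ∨ (p → (t → s)))), ¬s):
    ((¬t → (r ∨ (q ↔ s))) → ((q ∧ r) ∨ (p → (t → s)))): β-rule — branch into ¬(¬t → (r ∨ (q ↔ s)))  //  ((q ∧ r) ∨ (p → (t → s))).
      branch 1.1 (add ¬(¬t → (r ∨ (q ↔ s)))):
        ¬(¬t → (r ∨ (q ↔ s))): α-rule — add ¬t, ¬(r ∨ (q ↔ s)).
        ¬(r ∨ (q ↔ s)): α-rule — add ¬r, ¬(q ↔ s).
        ¬(q ↔ s): β-rule — branch into q, ¬s  //  ¬q, s.
          branch 1.1.1 (add q, ¬s):
            ○ open, literals {q=true, r=false, s=false, t=false}.
          branch 1.1.2 (add ¬q, s):
            × closes — contains both s and ¬s.
      branch 1.2 (add ((q ∧ r) ∨ (p → (t → s)))):
        ((q ∧ r) ∨ (p → (t → s))): β-rule — branch into (q ∧ r)  //  (p → (t → s)).
          branch 1.2.1 (add (q ∧ r)):
            (q ∧ r): α-rule — add q, r.
            ○ open, literals {q=true, r=true, s=false}.
          branch 1.2.2 (add (p → (t → s))):
            (p → (t → s)): β-rule — branch into ¬p  //  (t → s).
              branch 1.2.2.1 (add ¬p):
                ○ open, literals {p=false, s=false}.
              branch 1.2.2.2 (add (t → s)):
                (t → s): β-rule — branch into ¬t  //  s.
                  branch 1.2.2.2.1 (add ¬t):
                    ○ open, literals {s=false, t=false}.
                  branch 1.2.2.2.2 (add s):
                    × closes — contains both s and ¬s.
  branch 2 (add ¬((¬t → (r ∨ (q ↔ s))) → ((q ∧ r) ∨ (p → (t → s)))), ¬¬s):
    ¬((¬t → (r ∨ (q ↔ s))) → ((q ∧ r) ∨ (p → (t → s)))): α-rule — add (¬t → (r ∨ (q ↔ s))), ¬((q ∧ r) ∨ (p → (t → s))).
    ¬((q ∧ r) ∨ (p → (t → s))): α-rule — add ¬(q ∧ r), ¬(p → (t → s)).
    ¬(p → (t → s)): α-rule — add p, ¬(t → s).
    ¬(t → s): α-rule — add t, ¬s.
    × closes — contains both s and ¬s.
3 branches closed, 4 open.
An open branch gives a satisfying assignment: q=true, r=false, s=false, t=false.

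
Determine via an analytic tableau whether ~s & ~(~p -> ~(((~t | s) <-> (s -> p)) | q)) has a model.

Initial set: {(~s & ~(~p -> ~(((~t | s) <-> (s -> p)) | q)))}.
(~s & ~(~p -> ~(((~t | s) <-> (s -> p)) | q))): α-rule — add ~s, ~(~p -> ~(((~t | s) <-> (s -> p)) | q)).
~(~p -> ~(((~t | s) <-> (s -> p)) | q)): α-rule — add ~p, ~~(((~t | s) <-> (s -> p)) | q).
~~(((~t | s) <-> (s -> p)) | q): β-rule — branch into ((~t | s) <-> (s -> p))  //  q.
  branch 1 (add ((~t | s) <-> (s -> p))):
    ((~t | s) <-> (s -> p)): β-rule — branch into (~t | s), (s -> p)  //  ~(~t | s), ~(s -> p).
      branch 1.1 (add (~t | s), (s -> p)):
        (~t | s): β-rule — branch into ~t  //  s.
          branch 1.1.1 (add ~t):
            (s -> p): β-rule — branch into ~s  //  p.
              branch 1.1.1.1 (add ~s):
                ○ open, literals {p=0, s=0, t=0}.
              branch 1.1.1.2 (add p):
                × closes — contains both p and ~p.
          branch 1.1.2 (add s):
            × closes — contains both s and ~s.
      branch 1.2 (add ~(~t | s), ~(s -> p)):
        ~(~t | s): α-rule — add ~~t, ~s.
        ~(s -> p): α-rule — add s, ~p.
        × closes — contains both s and ~s.
  branch 2 (add q):
    ○ open, literals {p=0, q=1, s=0}.
3 branches closed, 2 open.
An open branch gives a satisfying assignment: p=0, s=0, t=0.

Satisfiable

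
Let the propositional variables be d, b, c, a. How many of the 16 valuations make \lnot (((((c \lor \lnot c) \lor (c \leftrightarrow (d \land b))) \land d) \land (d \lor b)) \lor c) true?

4

Initial set: {\lnot (((((c \lor \lnot c) \lor (c \leftrightarrow (d \land b))) \land d) \land (d \lor b)) \lor c)}.
\lnot (((((c \lor \lnot c) \lor (c \leftrightarrow (d \land b))) \land d) \land (d \lor b)) \lor c): α-rule — add \lnot ((((c \lor \lnot c) \lor (c \leftrightarrow (d \land b))) \land d) \land (d \lor b)), \lnot c.
\lnot ((((c \lor \lnot c) \lor (c \leftrightarrow (d \land b))) \land d) \land (d \lor b)): β-rule — branch into \lnot (((c \lor \lnot c) \lor (c \leftrightarrow (d \land b))) \land d)  //  \lnot (d \lor b).
  branch 1 (add \lnot (((c \lor \lnot c) \lor (c \leftrightarrow (d \land b))) \land d)):
    \lnot (((c \lor \lnot c) \lor (c \leftrightarrow (d \land b))) \land d): β-rule — branch into \lnot ((c \lor \lnot c) \lor (c \leftrightarrow (d \land b)))  //  \lnot d.
      branch 1.1 (add \lnot ((c \lor \lnot c) \lor (c \leftrightarrow (d \land b)))):
        \lnot ((c \lor \lnot c) \lor (c \leftrightarrow (d \land b))): α-rule — add \lnot (c \lor \lnot c), \lnot (c \leftrightarrow (d \land b)).
        \lnot (c \lor \lnot c): α-rule — add \lnot c, \lnot \lnot c.
        × closes — contains both c and \lnot c.
      branch 1.2 (add \lnot d):
        ○ open, literals {c=0, d=0}.
  branch 2 (add \lnot (d \lor b)):
    \lnot (d \lor b): α-rule — add \lnot d, \lnot b.
    ○ open, literals {b=0, c=0, d=0}.
1 branch closed, 2 open.
Each open branch fixes some atoms; the unmentioned ones are free. Counting distinct full assignments: branch {c=0, d=0} (b, a) contributes 4 new; branch {b=0, c=0, d=0} (a) contributes 0 new. Total: 4.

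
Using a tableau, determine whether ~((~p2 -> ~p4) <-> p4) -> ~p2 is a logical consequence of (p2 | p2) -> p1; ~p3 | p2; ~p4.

No

Initial set: {((p2 | p2) -> p1); (~p3 | p2); ~p4; ~(~((~p2 -> ~p4) <-> p4) -> ~p2)}.
~(~((~p2 -> ~p4) <-> p4) -> ~p2): α-rule — add ~((~p2 -> ~p4) <-> p4), ~~p2.
((p2 | p2) -> p1): β-rule — branch into ~(p2 | p2)  //  p1.
  branch 1 (add ~(p2 | p2)):
    ~(p2 | p2): α-rule — add ~p2, ~p2.
    × closes — contains both p2 and ~p2.
  branch 2 (add p1):
    (~p3 | p2): β-rule — branch into ~p3  //  p2.
      branch 2.1 (add ~p3):
        ~((~p2 -> ~p4) <-> p4): β-rule — branch into (~p2 -> ~p4), ~p4  //  ~(~p2 -> ~p4), p4.
          branch 2.1.1 (add (~p2 -> ~p4), ~p4):
            (~p2 -> ~p4): β-rule — branch into ~~p2  //  ~p4.
              branch 2.1.1.1 (add ~~p2):
                ○ open, literals {p1=true, p2=true, p3=false, p4=false}.
              branch 2.1.1.2 (add ~p4):
                ○ open, literals {p1=true, p2=true, p3=false, p4=false}.
          branch 2.1.2 (add ~(~p2 -> ~p4), p4):
            × closes — contains both p4 and ~p4.
      branch 2.2 (add p2):
        ~((~p2 -> ~p4) <-> p4): β-rule — branch into (~p2 -> ~p4), ~p4  //  ~(~p2 -> ~p4), p4.
          branch 2.2.1 (add (~p2 -> ~p4), ~p4):
            (~p2 -> ~p4): β-rule — branch into ~~p2  //  ~p4.
              branch 2.2.1.1 (add ~~p2):
                ○ open, literals {p1=true, p2=true, p4=false}.
              branch 2.2.1.2 (add ~p4):
                ○ open, literals {p1=true, p2=true, p4=false}.
          branch 2.2.2 (add ~(~p2 -> ~p4), p4):
            × closes — contains both p4 and ~p4.
3 branches closed, 4 open.
An open branch gives a countermodel: p1=true, p2=true, p3=false, p4=false (unmentioned atoms arbitrary); the premises hold there but the conclusion fails.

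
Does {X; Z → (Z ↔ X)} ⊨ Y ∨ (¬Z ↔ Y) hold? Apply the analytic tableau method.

Initial set: {T X; T (Z → (Z ↔ X)); F (Y ∨ (¬Z ↔ Y))}.
F (Y ∨ (¬Z ↔ Y)): α-rule — add F Y, F (¬Z ↔ Y).
T (Z → (Z ↔ X)): β-rule — branch into F Z  //  T (Z ↔ X).
  branch 1 (add F Z):
    F (¬Z ↔ Y): β-rule — branch into T ¬Z, F Y  //  F ¬Z, T Y.
      branch 1.1 (add T ¬Z, F Y):
        ○ open, literals {X=true, Y=false, Z=false}.
      branch 1.2 (add F ¬Z, T Y):
        × closes — contains both Z and ¬Z.
  branch 2 (add T (Z ↔ X)):
    F (¬Z ↔ Y): β-rule — branch into T ¬Z, F Y  //  F ¬Z, T Y.
      branch 2.1 (add T ¬Z, F Y):
        T (Z ↔ X): β-rule — branch into T Z, T X  //  F Z, F X.
          branch 2.1.1 (add T Z, T X):
            × closes — contains both Z and ¬Z.
          branch 2.1.2 (add F Z, F X):
            × closes — contains both X and ¬X.
      branch 2.2 (add F ¬Z, T Y):
        × closes — contains both Y and ¬Y.
4 branches closed, 1 open.
An open branch gives a countermodel: X=true, Y=false, Z=false (unmentioned atoms arbitrary); the premises hold there but the conclusion fails.

No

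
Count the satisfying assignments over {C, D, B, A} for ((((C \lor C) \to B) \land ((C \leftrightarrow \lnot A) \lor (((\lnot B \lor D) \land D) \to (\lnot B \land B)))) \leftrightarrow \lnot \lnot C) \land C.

Initial set: {(((((C \lor C) \to B) \land ((C \leftrightarrow \lnot A) \lor (((\lnot B \lor D) \land D) \to (\lnot B \land B)))) \leftrightarrow \lnot \lnot C) \land C)}.
(((((C \lor C) \to B) \land ((C \leftrightarrow \lnot A) \lor (((\lnot B \lor D) \land D) \to (\lnot B \land B)))) \leftrightarrow \lnot \lnot C) \land C): α-rule — add ((((C \lor C) \to B) \land ((C \leftrightarrow \lnot A) \lor (((\lnot B \lor D) \land D) \to (\lnot B \land B)))) \leftrightarrow \lnot \lnot C), C.
((((C \lor C) \to B) \land ((C \leftrightarrow \lnot A) \lor (((\lnot B \lor D) \land D) \to (\lnot B \land B)))) \leftrightarrow \lnot \lnot C): β-rule — branch into (((C \lor C) \to B) \land ((C \leftrightarrow \lnot A) \lor (((\lnot B \lor D) \land D) \to (\lnot B \land B)))), \lnot \lnot C  //  \lnot (((C \lor C) \to B) \land ((C \leftrightarrow \lnot A) \lor (((\lnot B \lor D) \land D) \to (\lnot B \land B)))), \lnot \lnot \lnot C.
  branch 1 (add (((C \lor C) \to B) \land ((C \leftrightarrow \lnot A) \lor (((\lnot B \lor D) \land D) \to (\lnot B \land B)))), \lnot \lnot C):
    (((C \lor C) \to B) \land ((C \leftrightarrow \lnot A) \lor (((\lnot B \lor D) \land D) \to (\lnot B \land B)))): α-rule — add ((C \lor C) \to B), ((C \leftrightarrow \lnot A) \lor (((\lnot B \lor D) \land D) \to (\lnot B \land B))).
    \lnot \lnot C: drop double negation, giving C.
    ((C \lor C) \to B): β-rule — branch into \lnot (C \lor C)  //  B.
      branch 1.1 (add \lnot (C \lor C)):
        \lnot (C \lor C): α-rule — add \lnot C, \lnot C.
        × closes — contains both C and \lnot C.
      branch 1.2 (add B):
        ((C \leftrightarrow \lnot A) \lor (((\lnot B \lor D) \land D) \to (\lnot B \land B))): β-rule — branch into (C \leftrightarrow \lnot A)  //  (((\lnot B \lor D) \land D) \to (\lnot B \land B)).
          branch 1.2.1 (add (C \leftrightarrow \lnot A)):
            (C \leftrightarrow \lnot A): β-rule — branch into C, \lnot A  //  \lnot C, \lnot \lnot A.
              branch 1.2.1.1 (add C, \lnot A):
                ○ open, literals {A=F, B=T, C=T}.
              branch 1.2.1.2 (add \lnot C, \lnot \lnot A):
                × closes — contains both C and \lnot C.
          branch 1.2.2 (add (((\lnot B \lor D) \land D) \to (\lnot B \land B))):
            (((\lnot B \lor D) \land D) \to (\lnot B \land B)): β-rule — branch into \lnot ((\lnot B \lor D) \land D)  //  (\lnot B \land B).
              branch 1.2.2.1 (add \lnot ((\lnot B \lor D) \land D)):
                \lnot ((\lnot B \lor D) \land D): β-rule — branch into \lnot (\lnot B \lor D)  //  \lnot D.
                  branch 1.2.2.1.1 (add \lnot (\lnot B \lor D)):
                    \lnot (\lnot B \lor D): α-rule — add \lnot \lnot B, \lnot D.
                    ○ open, literals {B=T, C=T, D=F}.
                  branch 1.2.2.1.2 (add \lnot D):
                    ○ open, literals {B=T, C=T, D=F}.
              branch 1.2.2.2 (add (\lnot B \land B)):
                (\lnot B \land B): α-rule — add \lnot B, B.
                × closes — contains both B and \lnot B.
  branch 2 (add \lnot (((C \lor C) \to B) \land ((C \leftrightarrow \lnot A) \lor (((\lnot B \lor D) \land D) \to (\lnot B \land B)))), \lnot \lnot \lnot C):
    \lnot \lnot \lnot C: drop double negation, giving \lnot C.
    × closes — contains both C and \lnot C.
4 branches closed, 3 open.
Each open branch fixes some atoms; the unmentioned ones are free. Counting distinct full assignments: branch {A=F, B=T, C=T} (D) contributes 2 new; branch {B=T, C=T, D=F} (A) contributes 1 new; branch {B=T, C=T, D=F} (A) contributes 0 new. Total: 3.

3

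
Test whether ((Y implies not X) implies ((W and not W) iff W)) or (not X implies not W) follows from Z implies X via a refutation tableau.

No

Initial set: {T (Z implies X); F (((Y implies not X) implies ((W and not W) iff W)) or (not X implies not W))}.
F (((Y implies not X) implies ((W and not W) iff W)) or (not X implies not W)): α-rule — add F ((Y implies not X) implies ((W and not W) iff W)), F (not X implies not W).
F ((Y implies not X) implies ((W and not W) iff W)): α-rule — add T (Y implies not X), F ((W and not W) iff W).
F (not X implies not W): α-rule — add T not X, F not W.
T (Z implies X): β-rule — branch into F Z  //  T X.
  branch 1 (add F Z):
    T (Y implies not X): β-rule — branch into F Y  //  T not X.
      branch 1.1 (add F Y):
        F ((W and not W) iff W): β-rule — branch into T (W and not W), F W  //  F (W and not W), T W.
          branch 1.1.1 (add T (W and not W), F W):
            × closes — contains both W and not W.
          branch 1.1.2 (add F (W and not W), T W):
            F (W and not W): β-rule — branch into F W  //  F not W.
              branch 1.1.2.1 (add F W):
                × closes — contains both W and not W.
              branch 1.1.2.2 (add F not W):
                ○ open, literals {W=true, X=false, Y=false, Z=false}.
      branch 1.2 (add T not X):
        F ((W and not W) iff W): β-rule — branch into T (W and not W), F W  //  F (W and not W), T W.
          branch 1.2.1 (add T (W and not W), F W):
            × closes — contains both W and not W.
          branch 1.2.2 (add F (W and not W), T W):
            F (W and not W): β-rule — branch into F W  //  F not W.
              branch 1.2.2.1 (add F W):
                × closes — contains both W and not W.
              branch 1.2.2.2 (add F not W):
                ○ open, literals {W=true, X=false, Z=false}.
  branch 2 (add T X):
    × closes — contains both X and not X.
5 branches closed, 2 open.
An open branch gives a countermodel: W=true, X=false, Y=false, Z=false (unmentioned atoms arbitrary); the premises hold there but the conclusion fails.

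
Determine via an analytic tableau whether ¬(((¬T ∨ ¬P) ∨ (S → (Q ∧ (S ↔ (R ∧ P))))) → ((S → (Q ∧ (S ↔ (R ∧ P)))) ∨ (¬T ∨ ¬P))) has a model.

Initial set: {¬(((¬T ∨ ¬P) ∨ (S → (Q ∧ (S ↔ (R ∧ P))))) → ((S → (Q ∧ (S ↔ (R ∧ P)))) ∨ (¬T ∨ ¬P)))}.
¬(((¬T ∨ ¬P) ∨ (S → (Q ∧ (S ↔ (R ∧ P))))) → ((S → (Q ∧ (S ↔ (R ∧ P)))) ∨ (¬T ∨ ¬P))): α-rule — add ((¬T ∨ ¬P) ∨ (S → (Q ∧ (S ↔ (R ∧ P))))), ¬((S → (Q ∧ (S ↔ (R ∧ P)))) ∨ (¬T ∨ ¬P)).
¬((S → (Q ∧ (S ↔ (R ∧ P)))) ∨ (¬T ∨ ¬P)): α-rule — add ¬(S → (Q ∧ (S ↔ (R ∧ P)))), ¬(¬T ∨ ¬P).
¬(S → (Q ∧ (S ↔ (R ∧ P)))): α-rule — add S, ¬(Q ∧ (S ↔ (R ∧ P))).
¬(¬T ∨ ¬P): α-rule — add ¬¬T, ¬¬P.
((¬T ∨ ¬P) ∨ (S → (Q ∧ (S ↔ (R ∧ P))))): β-rule — branch into (¬T ∨ ¬P)  //  (S → (Q ∧ (S ↔ (R ∧ P)))).
  branch 1 (add (¬T ∨ ¬P)):
    ¬(Q ∧ (S ↔ (R ∧ P))): β-rule — branch into ¬Q  //  ¬(S ↔ (R ∧ P)).
      branch 1.1 (add ¬Q):
        (¬T ∨ ¬P): β-rule — branch into ¬T  //  ¬P.
          branch 1.1.1 (add ¬T):
            × closes — contains both T and ¬T.
          branch 1.1.2 (add ¬P):
            × closes — contains both P and ¬P.
      branch 1.2 (add ¬(S ↔ (R ∧ P))):
        (¬T ∨ ¬P): β-rule — branch into ¬T  //  ¬P.
          branch 1.2.1 (add ¬T):
            × closes — contains both T and ¬T.
          branch 1.2.2 (add ¬P):
            × closes — contains both P and ¬P.
  branch 2 (add (S → (Q ∧ (S ↔ (R ∧ P))))):
    ¬(Q ∧ (S ↔ (R ∧ P))): β-rule — branch into ¬Q  //  ¬(S ↔ (R ∧ P)).
      branch 2.1 (add ¬Q):
        (S → (Q ∧ (S ↔ (R ∧ P)))): β-rule — branch into ¬S  //  (Q ∧ (S ↔ (R ∧ P))).
          branch 2.1.1 (add ¬S):
            × closes — contains both S and ¬S.
          branch 2.1.2 (add (Q ∧ (S ↔ (R ∧ P)))):
            (Q ∧ (S ↔ (R ∧ P))): α-rule — add Q, (S ↔ (R ∧ P)).
            × closes — contains both Q and ¬Q.
      branch 2.2 (add ¬(S ↔ (R ∧ P))):
        (S → (Q ∧ (S ↔ (R ∧ P)))): β-rule — branch into ¬S  //  (Q ∧ (S ↔ (R ∧ P))).
          branch 2.2.1 (add ¬S):
            × closes — contains both S and ¬S.
          branch 2.2.2 (add (Q ∧ (S ↔ (R ∧ P)))):
            (Q ∧ (S ↔ (R ∧ P))): α-rule — add Q, (S ↔ (R ∧ P)).
            ¬(S ↔ (R ∧ P)): β-rule — branch into S, ¬(R ∧ P)  //  ¬S, (R ∧ P).
              branch 2.2.2.1 (add S, ¬(R ∧ P)):
                (S ↔ (R ∧ P)): β-rule — branch into S, (R ∧ P)  //  ¬S, ¬(R ∧ P).
                  branch 2.2.2.1.1 (add S, (R ∧ P)):
                    (R ∧ P): α-rule — add R, P.
                    ¬(R ∧ P): β-rule — branch into ¬R  //  ¬P.
                      branch 2.2.2.1.1.1 (add ¬R):
                        × closes — contains both R and ¬R.
                      branch 2.2.2.1.1.2 (add ¬P):
                        × closes — contains both P and ¬P.
                  branch 2.2.2.1.2 (add ¬S, ¬(R ∧ P)):
                    × closes — contains both S and ¬S.
              branch 2.2.2.2 (add ¬S, (R ∧ P)):
                × closes — contains both S and ¬S.
All 11 branches close.
Every branch closed; the formula is unsatisfiable.

Unsatisfiable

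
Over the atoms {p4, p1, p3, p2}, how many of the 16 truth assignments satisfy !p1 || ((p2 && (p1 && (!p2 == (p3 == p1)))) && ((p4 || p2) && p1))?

10

Initial set: {(!p1 || ((p2 && (p1 && (!p2 == (p3 == p1)))) && ((p4 || p2) && p1)))}.
(!p1 || ((p2 && (p1 && (!p2 == (p3 == p1)))) && ((p4 || p2) && p1))): β-rule — branch into !p1  //  ((p2 && (p1 && (!p2 == (p3 == p1)))) && ((p4 || p2) && p1)).
  branch 1 (add !p1):
    ○ open, literals {p1=0}.
  branch 2 (add ((p2 && (p1 && (!p2 == (p3 == p1)))) && ((p4 || p2) && p1))):
    ((p2 && (p1 && (!p2 == (p3 == p1)))) && ((p4 || p2) && p1)): α-rule — add (p2 && (p1 && (!p2 == (p3 == p1)))), ((p4 || p2) && p1).
    (p2 && (p1 && (!p2 == (p3 == p1)))): α-rule — add p2, (p1 && (!p2 == (p3 == p1))).
    ((p4 || p2) && p1): α-rule — add (p4 || p2), p1.
    (p1 && (!p2 == (p3 == p1))): α-rule — add p1, (!p2 == (p3 == p1)).
    (p4 || p2): β-rule — branch into p4  //  p2.
      branch 2.1 (add p4):
        (!p2 == (p3 == p1)): β-rule — branch into !p2, (p3 == p1)  //  !!p2, !(p3 == p1).
          branch 2.1.1 (add !p2, (p3 == p1)):
            × closes — contains both p2 and !p2.
          branch 2.1.2 (add !!p2, !(p3 == p1)):
            !(p3 == p1): β-rule — branch into p3, !p1  //  !p3, p1.
              branch 2.1.2.1 (add p3, !p1):
                × closes — contains both p1 and !p1.
              branch 2.1.2.2 (add !p3, p1):
                ○ open, literals {p1=1, p2=1, p3=0, p4=1}.
      branch 2.2 (add p2):
        (!p2 == (p3 == p1)): β-rule — branch into !p2, (p3 == p1)  //  !!p2, !(p3 == p1).
          branch 2.2.1 (add !p2, (p3 == p1)):
            × closes — contains both p2 and !p2.
          branch 2.2.2 (add !!p2, !(p3 == p1)):
            !(p3 == p1): β-rule — branch into p3, !p1  //  !p3, p1.
              branch 2.2.2.1 (add p3, !p1):
                × closes — contains both p1 and !p1.
              branch 2.2.2.2 (add !p3, p1):
                ○ open, literals {p1=1, p2=1, p3=0}.
4 branches closed, 3 open.
Each open branch fixes some atoms; the unmentioned ones are free. Counting distinct full assignments: branch {p1=0} (p4, p3, p2) contributes 8 new; branch {p1=1, p2=1, p3=0, p4=1} (none free) contributes 1 new; branch {p1=1, p2=1, p3=0} (p4) contributes 1 new. Total: 10.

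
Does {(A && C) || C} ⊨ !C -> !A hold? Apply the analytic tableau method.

Yes

Initial set: {((A && C) || C); !(!C -> !A)}.
!(!C -> !A): α-rule — add !C, !!A.
((A && C) || C): β-rule — branch into (A && C)  //  C.
  branch 1 (add (A && C)):
    (A && C): α-rule — add A, C.
    × closes — contains both C and !C.
  branch 2 (add C):
    × closes — contains both C and !C.
All 2 branches close.
Every branch closed, so the premises entail the conclusion.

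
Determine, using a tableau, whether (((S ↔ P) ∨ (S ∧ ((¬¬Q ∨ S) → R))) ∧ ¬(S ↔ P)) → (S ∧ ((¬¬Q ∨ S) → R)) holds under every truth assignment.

Assume the negation and expand:
Initial set: {¬((((S ↔ P) ∨ (S ∧ ((¬¬Q ∨ S) → R))) ∧ ¬(S ↔ P)) → (S ∧ ((¬¬Q ∨ S) → R)))}.
¬((((S ↔ P) ∨ (S ∧ ((¬¬Q ∨ S) → R))) ∧ ¬(S ↔ P)) → (S ∧ ((¬¬Q ∨ S) → R))): α-rule — add (((S ↔ P) ∨ (S ∧ ((¬¬Q ∨ S) → R))) ∧ ¬(S ↔ P)), ¬(S ∧ ((¬¬Q ∨ S) → R)).
(((S ↔ P) ∨ (S ∧ ((¬¬Q ∨ S) → R))) ∧ ¬(S ↔ P)): α-rule — add ((S ↔ P) ∨ (S ∧ ((¬¬Q ∨ S) → R))), ¬(S ↔ P).
¬(S ∧ ((¬¬Q ∨ S) → R)): β-rule — branch into ¬S  //  ¬((¬¬Q ∨ S) → R).
  branch 1 (add ¬S):
    ((S ↔ P) ∨ (S ∧ ((¬¬Q ∨ S) → R))): β-rule — branch into (S ↔ P)  //  (S ∧ ((¬¬Q ∨ S) → R)).
      branch 1.1 (add (S ↔ P)):
        ¬(S ↔ P): β-rule — branch into S, ¬P  //  ¬S, P.
          branch 1.1.1 (add S, ¬P):
            × closes — contains both S and ¬S.
          branch 1.1.2 (add ¬S, P):
            (S ↔ P): β-rule — branch into S, P  //  ¬S, ¬P.
              branch 1.1.2.1 (add S, P):
                × closes — contains both S and ¬S.
              branch 1.1.2.2 (add ¬S, ¬P):
                × closes — contains both P and ¬P.
      branch 1.2 (add (S ∧ ((¬¬Q ∨ S) → R))):
        (S ∧ ((¬¬Q ∨ S) → R)): α-rule — add S, ((¬¬Q ∨ S) → R).
        × closes — contains both S and ¬S.
  branch 2 (add ¬((¬¬Q ∨ S) → R)):
    ¬((¬¬Q ∨ S) → R): α-rule — add (¬¬Q ∨ S), ¬R.
    ((S ↔ P) ∨ (S ∧ ((¬¬Q ∨ S) → R))): β-rule — branch into (S ↔ P)  //  (S ∧ ((¬¬Q ∨ S) → R)).
      branch 2.1 (add (S ↔ P)):
        ¬(S ↔ P): β-rule — branch into S, ¬P  //  ¬S, P.
          branch 2.1.1 (add S, ¬P):
            (¬¬Q ∨ S): β-rule — branch into ¬¬Q  //  S.
              branch 2.1.1.1 (add ¬¬Q):
                ¬¬Q: drop double negation, giving Q.
                (S ↔ P): β-rule — branch into S, P  //  ¬S, ¬P.
                  branch 2.1.1.1.1 (add S, P):
                    × closes — contains both P and ¬P.
                  branch 2.1.1.1.2 (add ¬S, ¬P):
                    × closes — contains both S and ¬S.
              branch 2.1.1.2 (add S):
                (S ↔ P): β-rule — branch into S, P  //  ¬S, ¬P.
                  branch 2.1.1.2.1 (add S, P):
                    × closes — contains both P and ¬P.
                  branch 2.1.1.2.2 (add ¬S, ¬P):
                    × closes — contains both S and ¬S.
          branch 2.1.2 (add ¬S, P):
            (¬¬Q ∨ S): β-rule — branch into ¬¬Q  //  S.
              branch 2.1.2.1 (add ¬¬Q):
                ¬¬Q: drop double negation, giving Q.
                (S ↔ P): β-rule — branch into S, P  //  ¬S, ¬P.
                  branch 2.1.2.1.1 (add S, P):
                    × closes — contains both S and ¬S.
                  branch 2.1.2.1.2 (add ¬S, ¬P):
                    × closes — contains both P and ¬P.
              branch 2.1.2.2 (add S):
                × closes — contains both S and ¬S.
      branch 2.2 (add (S ∧ ((¬¬Q ∨ S) → R))):
        (S ∧ ((¬¬Q ∨ S) → R)): α-rule — add S, ((¬¬Q ∨ S) → R).
        ¬(S ↔ P): β-rule — branch into S, ¬P  //  ¬S, P.
          branch 2.2.1 (add S, ¬P):
            (¬¬Q ∨ S): β-rule — branch into ¬¬Q  //  S.
              branch 2.2.1.1 (add ¬¬Q):
                ¬¬Q: drop double negation, giving Q.
                ((¬¬Q ∨ S) → R): β-rule — branch into ¬(¬¬Q ∨ S)  //  R.
                  branch 2.2.1.1.1 (add ¬(¬¬Q ∨ S)):
                    ¬(¬¬Q ∨ S): α-rule — add ¬¬¬Q, ¬S.
                    × closes — contains both S and ¬S.
                  branch 2.2.1.1.2 (add R):
                    × closes — contains both R and ¬R.
              branch 2.2.1.2 (add S):
                ((¬¬Q ∨ S) → R): β-rule — branch into ¬(¬¬Q ∨ S)  //  R.
                  branch 2.2.1.2.1 (add ¬(¬¬Q ∨ S)):
                    ¬(¬¬Q ∨ S): α-rule — add ¬¬¬Q, ¬S.
                    × closes — contains both S and ¬S.
                  branch 2.2.1.2.2 (add R):
                    × closes — contains both R and ¬R.
          branch 2.2.2 (add ¬S, P):
            × closes — contains both S and ¬S.
All 16 branches close.
Every branch closed, so the negation is unsatisfiable and the formula is valid.

Valid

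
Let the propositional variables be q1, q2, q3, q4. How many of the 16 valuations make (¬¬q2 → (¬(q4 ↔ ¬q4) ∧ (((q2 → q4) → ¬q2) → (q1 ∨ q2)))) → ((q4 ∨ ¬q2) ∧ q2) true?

Initial set: {((¬¬q2 → (¬(q4 ↔ ¬q4) ∧ (((q2 → q4) → ¬q2) → (q1 ∨ q2)))) → ((q4 ∨ ¬q2) ∧ q2))}.
((¬¬q2 → (¬(q4 ↔ ¬q4) ∧ (((q2 → q4) → ¬q2) → (q1 ∨ q2)))) → ((q4 ∨ ¬q2) ∧ q2)): β-rule — branch into ¬(¬¬q2 → (¬(q4 ↔ ¬q4) ∧ (((q2 → q4) → ¬q2) → (q1 ∨ q2))))  //  ((q4 ∨ ¬q2) ∧ q2).
  branch 1 (add ¬(¬¬q2 → (¬(q4 ↔ ¬q4) ∧ (((q2 → q4) → ¬q2) → (q1 ∨ q2))))):
    ¬(¬¬q2 → (¬(q4 ↔ ¬q4) ∧ (((q2 → q4) → ¬q2) → (q1 ∨ q2)))): α-rule — add ¬¬q2, ¬(¬(q4 ↔ ¬q4) ∧ (((q2 → q4) → ¬q2) → (q1 ∨ q2))).
    ¬¬q2: drop double negation, giving q2.
    ¬(¬(q4 ↔ ¬q4) ∧ (((q2 → q4) → ¬q2) → (q1 ∨ q2))): β-rule — branch into ¬¬(q4 ↔ ¬q4)  //  ¬(((q2 → q4) → ¬q2) → (q1 ∨ q2)).
      branch 1.1 (add ¬¬(q4 ↔ ¬q4)):
        ¬¬(q4 ↔ ¬q4): β-rule — branch into q4, ¬q4  //  ¬q4, ¬¬q4.
          branch 1.1.1 (add q4, ¬q4):
            × closes — contains both q4 and ¬q4.
          branch 1.1.2 (add ¬q4, ¬¬q4):
            × closes — contains both q4 and ¬q4.
      branch 1.2 (add ¬(((q2 → q4) → ¬q2) → (q1 ∨ q2))):
        ¬(((q2 → q4) → ¬q2) → (q1 ∨ q2)): α-rule — add ((q2 → q4) → ¬q2), ¬(q1 ∨ q2).
        ¬(q1 ∨ q2): α-rule — add ¬q1, ¬q2.
        × closes — contains both q2 and ¬q2.
  branch 2 (add ((q4 ∨ ¬q2) ∧ q2)):
    ((q4 ∨ ¬q2) ∧ q2): α-rule — add (q4 ∨ ¬q2), q2.
    (q4 ∨ ¬q2): β-rule — branch into q4  //  ¬q2.
      branch 2.1 (add q4):
        ○ open, literals {q2=T, q4=T}.
      branch 2.2 (add ¬q2):
        × closes — contains both q2 and ¬q2.
4 branches closed, 1 open.
Each open branch fixes some atoms; the unmentioned ones are free. Counting distinct full assignments: branch {q2=T, q4=T} (q1, q3) contributes 4 new. Total: 4.

4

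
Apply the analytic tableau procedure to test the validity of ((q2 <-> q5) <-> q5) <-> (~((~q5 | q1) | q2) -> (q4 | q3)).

Not valid

Assume the negation and expand:
Initial set: {F (((q2 <-> q5) <-> q5) <-> (~((~q5 | q1) | q2) -> (q4 | q3)))}.
F (((q2 <-> q5) <-> q5) <-> (~((~q5 | q1) | q2) -> (q4 | q3))): β-rule — branch into T ((q2 <-> q5) <-> q5), F (~((~q5 | q1) | q2) -> (q4 | q3))  //  F ((q2 <-> q5) <-> q5), T (~((~q5 | q1) | q2) -> (q4 | q3)).
  branch 1 (add T ((q2 <-> q5) <-> q5), F (~((~q5 | q1) | q2) -> (q4 | q3))):
    F (~((~q5 | q1) | q2) -> (q4 | q3)): α-rule — add T ~((~q5 | q1) | q2), F (q4 | q3).
    T ~((~q5 | q1) | q2): α-rule — add F (~q5 | q1), F q2.
    F (q4 | q3): α-rule — add F q4, F q3.
    F (~q5 | q1): α-rule — add F ~q5, F q1.
    T ((q2 <-> q5) <-> q5): β-rule — branch into T (q2 <-> q5), T q5  //  F (q2 <-> q5), F q5.
      branch 1.1 (add T (q2 <-> q5), T q5):
        T (q2 <-> q5): β-rule — branch into T q2, T q5  //  F q2, F q5.
          branch 1.1.1 (add T q2, T q5):
            × closes — contains both q2 and ~q2.
          branch 1.1.2 (add F q2, F q5):
            × closes — contains both q5 and ~q5.
      branch 1.2 (add F (q2 <-> q5), F q5):
        × closes — contains both q5 and ~q5.
  branch 2 (add F ((q2 <-> q5) <-> q5), T (~((~q5 | q1) | q2) -> (q4 | q3))):
    F ((q2 <-> q5) <-> q5): β-rule — branch into T (q2 <-> q5), F q5  //  F (q2 <-> q5), T q5.
      branch 2.1 (add T (q2 <-> q5), F q5):
        T (~((~q5 | q1) | q2) -> (q4 | q3)): β-rule — branch into F ~((~q5 | q1) | q2)  //  T (q4 | q3).
          branch 2.1.1 (add F ~((~q5 | q1) | q2)):
            T (q2 <-> q5): β-rule — branch into T q2, T q5  //  F q2, F q5.
              branch 2.1.1.1 (add T q2, T q5):
                × closes — contains both q5 and ~q5.
              branch 2.1.1.2 (add F q2, F q5):
                F ~((~q5 | q1) | q2): β-rule — branch into T (~q5 | q1)  //  T q2.
                  branch 2.1.1.2.1 (add T (~q5 | q1)):
                    T (~q5 | q1): β-rule — branch into T ~q5  //  T q1.
                      branch 2.1.1.2.1.1 (add T ~q5):
                        ○ open, literals {q2=F, q5=F}.
                      branch 2.1.1.2.1.2 (add T q1):
                        ○ open, literals {q1=T, q2=F, q5=F}.
                  branch 2.1.1.2.2 (add T q2):
                    × closes — contains both q2 and ~q2.
          branch 2.1.2 (add T (q4 | q3)):
            T (q2 <-> q5): β-rule — branch into T q2, T q5  //  F q2, F q5.
              branch 2.1.2.1 (add T q2, T q5):
                × closes — contains both q5 and ~q5.
              branch 2.1.2.2 (add F q2, F q5):
                T (q4 | q3): β-rule — branch into T q4  //  T q3.
                  branch 2.1.2.2.1 (add T q4):
                    ○ open, literals {q2=F, q4=T, q5=F}.
                  branch 2.1.2.2.2 (add T q3):
                    ○ open, literals {q2=F, q3=T, q5=F}.
      branch 2.2 (add F (q2 <-> q5), T q5):
        T (~((~q5 | q1) | q2) -> (q4 | q3)): β-rule — branch into F ~((~q5 | q1) | q2)  //  T (q4 | q3).
          branch 2.2.1 (add F ~((~q5 | q1) | q2)):
            F (q2 <-> q5): β-rule — branch into T q2, F q5  //  F q2, T q5.
              branch 2.2.1.1 (add T q2, F q5):
                × closes — contains both q5 and ~q5.
              branch 2.2.1.2 (add F q2, T q5):
                F ~((~q5 | q1) | q2): β-rule — branch into T (~q5 | q1)  //  T q2.
                  branch 2.2.1.2.1 (add T (~q5 | q1)):
                    T (~q5 | q1): β-rule — branch into T ~q5  //  T q1.
                      branch 2.2.1.2.1.1 (add T ~q5):
                        × closes — contains both q5 and ~q5.
                      branch 2.2.1.2.1.2 (add T q1):
                        ○ open, literals {q1=T, q2=F, q5=T}.
                  branch 2.2.1.2.2 (add T q2):
                    × closes — contains both q2 and ~q2.
          branch 2.2.2 (add T (q4 | q3)):
            F (q2 <-> q5): β-rule — branch into T q2, F q5  //  F q2, T q5.
              branch 2.2.2.1 (add T q2, F q5):
                × closes — contains both q5 and ~q5.
              branch 2.2.2.2 (add F q2, T q5):
                T (q4 | q3): β-rule — branch into T q4  //  T q3.
                  branch 2.2.2.2.1 (add T q4):
                    ○ open, literals {q2=F, q4=T, q5=T}.
                  branch 2.2.2.2.2 (add T q3):
                    ○ open, literals {q2=F, q3=T, q5=T}.
10 branches closed, 7 open.
An open branch gives a countermodel: q2=F, q5=F (unmentioned atoms arbitrary); under it the original formula is false.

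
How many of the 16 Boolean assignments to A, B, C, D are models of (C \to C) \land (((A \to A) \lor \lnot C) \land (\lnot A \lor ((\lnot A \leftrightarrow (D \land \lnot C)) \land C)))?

12

Initial set: {((C \to C) \land (((A \to A) \lor \lnot C) \land (\lnot A \lor ((\lnot A \leftrightarrow (D \land \lnot C)) \land C))))}.
((C \to C) \land (((A \to A) \lor \lnot C) \land (\lnot A \lor ((\lnot A \leftrightarrow (D \land \lnot C)) \land C)))): α-rule — add (C \to C), (((A \to A) \lor \lnot C) \land (\lnot A \lor ((\lnot A \leftrightarrow (D \land \lnot C)) \land C))).
(((A \to A) \lor \lnot C) \land (\lnot A \lor ((\lnot A \leftrightarrow (D \land \lnot C)) \land C))): α-rule — add ((A \to A) \lor \lnot C), (\lnot A \lor ((\lnot A \leftrightarrow (D \land \lnot C)) \land C)).
(C \to C): β-rule — branch into \lnot C  //  C.
  branch 1 (add \lnot C):
    ((A \to A) \lor \lnot C): β-rule — branch into (A \to A)  //  \lnot C.
      branch 1.1 (add (A \to A)):
        (\lnot A \lor ((\lnot A \leftrightarrow (D \land \lnot C)) \land C)): β-rule — branch into \lnot A  //  ((\lnot A \leftrightarrow (D \land \lnot C)) \land C).
          branch 1.1.1 (add \lnot A):
            (A \to A): β-rule — branch into \lnot A  //  A.
              branch 1.1.1.1 (add \lnot A):
                ○ open, literals {A=0, C=0}.
              branch 1.1.1.2 (add A):
                × closes — contains both A and \lnot A.
          branch 1.1.2 (add ((\lnot A \leftrightarrow (D \land \lnot C)) \land C)):
            ((\lnot A \leftrightarrow (D \land \lnot C)) \land C): α-rule — add (\lnot A \leftrightarrow (D \land \lnot C)), C.
            × closes — contains both C and \lnot C.
      branch 1.2 (add \lnot C):
        (\lnot A \lor ((\lnot A \leftrightarrow (D \land \lnot C)) \land C)): β-rule — branch into \lnot A  //  ((\lnot A \leftrightarrow (D \land \lnot C)) \land C).
          branch 1.2.1 (add \lnot A):
            ○ open, literals {A=0, C=0}.
          branch 1.2.2 (add ((\lnot A \leftrightarrow (D \land \lnot C)) \land C)):
            ((\lnot A \leftrightarrow (D \land \lnot C)) \land C): α-rule — add (\lnot A \leftrightarrow (D \land \lnot C)), C.
            × closes — contains both C and \lnot C.
  branch 2 (add C):
    ((A \to A) \lor \lnot C): β-rule — branch into (A \to A)  //  \lnot C.
      branch 2.1 (add (A \to A)):
        (\lnot A \lor ((\lnot A \leftrightarrow (D \land \lnot C)) \land C)): β-rule — branch into \lnot A  //  ((\lnot A \leftrightarrow (D \land \lnot C)) \land C).
          branch 2.1.1 (add \lnot A):
            (A \to A): β-rule — branch into \lnot A  //  A.
              branch 2.1.1.1 (add \lnot A):
                ○ open, literals {A=0, C=1}.
              branch 2.1.1.2 (add A):
                × closes — contains both A and \lnot A.
          branch 2.1.2 (add ((\lnot A \leftrightarrow (D \land \lnot C)) \land C)):
            ((\lnot A \leftrightarrow (D \land \lnot C)) \land C): α-rule — add (\lnot A \leftrightarrow (D \land \lnot C)), C.
            (A \to A): β-rule — branch into \lnot A  //  A.
              branch 2.1.2.1 (add \lnot A):
                (\lnot A \leftrightarrow (D \land \lnot C)): β-rule — branch into \lnot A, (D \land \lnot C)  //  \lnot \lnot A, \lnot (D \land \lnot C).
                  branch 2.1.2.1.1 (add \lnot A, (D \land \lnot C)):
                    (D \land \lnot C): α-rule — add D, \lnot C.
                    × closes — contains both C and \lnot C.
                  branch 2.1.2.1.2 (add \lnot \lnot A, \lnot (D \land \lnot C)):
                    × closes — contains both A and \lnot A.
              branch 2.1.2.2 (add A):
                (\lnot A \leftrightarrow (D \land \lnot C)): β-rule — branch into \lnot A, (D \land \lnot C)  //  \lnot \lnot A, \lnot (D \land \lnot C).
                  branch 2.1.2.2.1 (add \lnot A, (D \land \lnot C)):
                    × closes — contains both A and \lnot A.
                  branch 2.1.2.2.2 (add \lnot \lnot A, \lnot (D \land \lnot C)):
                    \lnot (D \land \lnot C): β-rule — branch into \lnot D  //  \lnot \lnot C.
                      branch 2.1.2.2.2.1 (add \lnot D):
                        ○ open, literals {A=1, C=1, D=0}.
                      branch 2.1.2.2.2.2 (add \lnot \lnot C):
                        ○ open, literals {A=1, C=1}.
      branch 2.2 (add \lnot C):
        × closes — contains both C and \lnot C.
8 branches closed, 5 open.
Each open branch fixes some atoms; the unmentioned ones are free. Counting distinct full assignments: branch {A=0, C=0} (B, D) contributes 4 new; branch {A=0, C=0} (B, D) contributes 0 new; branch {A=0, C=1} (B, D) contributes 4 new; branch {A=1, C=1, D=0} (B) contributes 2 new; branch {A=1, C=1} (B, D) contributes 2 new. Total: 12.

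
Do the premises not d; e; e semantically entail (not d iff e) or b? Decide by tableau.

Initial set: {not d; e; e; not ((not d iff e) or b)}.
not ((not d iff e) or b): α-rule — add not (not d iff e), not b.
not (not d iff e): β-rule — branch into not d, not e  //  not not d, e.
  branch 1 (add not d, not e):
    × closes — contains both e and not e.
  branch 2 (add not not d, e):
    × closes — contains both d and not d.
All 2 branches close.
Every branch closed, so the premises entail the conclusion.

Yes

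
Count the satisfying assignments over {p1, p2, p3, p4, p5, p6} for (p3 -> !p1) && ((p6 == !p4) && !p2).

Initial set: {((p3 -> !p1) && ((p6 == !p4) && !p2))}.
((p3 -> !p1) && ((p6 == !p4) && !p2)): α-rule — add (p3 -> !p1), ((p6 == !p4) && !p2).
((p6 == !p4) && !p2): α-rule — add (p6 == !p4), !p2.
(p3 -> !p1): β-rule — branch into !p3  //  !p1.
  branch 1 (add !p3):
    (p6 == !p4): β-rule — branch into p6, !p4  //  !p6, !!p4.
      branch 1.1 (add p6, !p4):
        ○ open, literals {p2=F, p3=F, p4=F, p6=T}.
      branch 1.2 (add !p6, !!p4):
        ○ open, literals {p2=F, p3=F, p4=T, p6=F}.
  branch 2 (add !p1):
    (p6 == !p4): β-rule — branch into p6, !p4  //  !p6, !!p4.
      branch 2.1 (add p6, !p4):
        ○ open, literals {p1=F, p2=F, p4=F, p6=T}.
      branch 2.2 (add !p6, !!p4):
        ○ open, literals {p1=F, p2=F, p4=T, p6=F}.
0 branches closed, 4 open.
Each open branch fixes some atoms; the unmentioned ones are free. Counting distinct full assignments: branch {p2=F, p3=F, p4=F, p6=T} (p1, p5) contributes 4 new; branch {p2=F, p3=F, p4=T, p6=F} (p1, p5) contributes 4 new; branch {p1=F, p2=F, p4=F, p6=T} (p3, p5) contributes 2 new; branch {p1=F, p2=F, p4=T, p6=F} (p3, p5) contributes 2 new. Total: 12.

12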